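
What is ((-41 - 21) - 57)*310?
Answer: -36890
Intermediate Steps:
((-41 - 21) - 57)*310 = (-62 - 57)*310 = -119*310 = -36890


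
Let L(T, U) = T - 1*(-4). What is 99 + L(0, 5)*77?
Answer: 407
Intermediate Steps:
L(T, U) = 4 + T (L(T, U) = T + 4 = 4 + T)
99 + L(0, 5)*77 = 99 + (4 + 0)*77 = 99 + 4*77 = 99 + 308 = 407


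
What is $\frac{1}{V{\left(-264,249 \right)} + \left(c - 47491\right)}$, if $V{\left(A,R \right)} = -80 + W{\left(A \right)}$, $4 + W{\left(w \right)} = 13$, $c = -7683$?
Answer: $- \frac{1}{55245} \approx -1.8101 \cdot 10^{-5}$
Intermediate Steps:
$W{\left(w \right)} = 9$ ($W{\left(w \right)} = -4 + 13 = 9$)
$V{\left(A,R \right)} = -71$ ($V{\left(A,R \right)} = -80 + 9 = -71$)
$\frac{1}{V{\left(-264,249 \right)} + \left(c - 47491\right)} = \frac{1}{-71 - 55174} = \frac{1}{-55245} = - \frac{1}{55245}$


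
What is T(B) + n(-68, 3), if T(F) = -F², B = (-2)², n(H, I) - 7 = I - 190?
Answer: -196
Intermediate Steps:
n(H, I) = -183 + I (n(H, I) = 7 + (I - 190) = 7 + (-190 + I) = -183 + I)
B = 4
T(B) + n(-68, 3) = -1*4² + (-183 + 3) = -1*16 - 180 = -16 - 180 = -196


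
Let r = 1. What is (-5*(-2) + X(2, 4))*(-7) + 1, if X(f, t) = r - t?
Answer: -48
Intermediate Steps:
X(f, t) = 1 - t
(-5*(-2) + X(2, 4))*(-7) + 1 = (-5*(-2) + (1 - 1*4))*(-7) + 1 = (10 + (1 - 4))*(-7) + 1 = (10 - 3)*(-7) + 1 = 7*(-7) + 1 = -49 + 1 = -48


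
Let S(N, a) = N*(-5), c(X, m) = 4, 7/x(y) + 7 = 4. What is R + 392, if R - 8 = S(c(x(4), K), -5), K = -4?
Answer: 380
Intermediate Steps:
x(y) = -7/3 (x(y) = 7/(-7 + 4) = 7/(-3) = 7*(-⅓) = -7/3)
S(N, a) = -5*N
R = -12 (R = 8 - 5*4 = 8 - 20 = -12)
R + 392 = -12 + 392 = 380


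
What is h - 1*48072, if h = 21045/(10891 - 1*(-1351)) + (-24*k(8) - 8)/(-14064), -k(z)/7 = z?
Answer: -258635879674/5380359 ≈ -48070.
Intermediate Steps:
k(z) = -7*z
h = 8738174/5380359 (h = 21045/(10891 - 1*(-1351)) + (-(-168)*8 - 8)/(-14064) = 21045/(10891 + 1351) + (-24*(-56) - 8)*(-1/14064) = 21045/12242 + (1344 - 8)*(-1/14064) = 21045*(1/12242) + 1336*(-1/14064) = 21045/12242 - 167/1758 = 8738174/5380359 ≈ 1.6241)
h - 1*48072 = 8738174/5380359 - 1*48072 = 8738174/5380359 - 48072 = -258635879674/5380359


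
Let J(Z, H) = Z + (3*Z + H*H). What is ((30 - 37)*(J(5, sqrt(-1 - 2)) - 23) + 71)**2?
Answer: 12769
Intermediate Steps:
J(Z, H) = H**2 + 4*Z (J(Z, H) = Z + (3*Z + H**2) = Z + (H**2 + 3*Z) = H**2 + 4*Z)
((30 - 37)*(J(5, sqrt(-1 - 2)) - 23) + 71)**2 = ((30 - 37)*(((sqrt(-1 - 2))**2 + 4*5) - 23) + 71)**2 = (-7*(((sqrt(-3))**2 + 20) - 23) + 71)**2 = (-7*(((I*sqrt(3))**2 + 20) - 23) + 71)**2 = (-7*((-3 + 20) - 23) + 71)**2 = (-7*(17 - 23) + 71)**2 = (-7*(-6) + 71)**2 = (42 + 71)**2 = 113**2 = 12769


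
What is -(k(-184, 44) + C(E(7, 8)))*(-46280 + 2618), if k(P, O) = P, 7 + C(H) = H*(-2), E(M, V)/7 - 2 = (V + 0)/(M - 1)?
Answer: -10377002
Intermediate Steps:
E(M, V) = 14 + 7*V/(-1 + M) (E(M, V) = 14 + 7*((V + 0)/(M - 1)) = 14 + 7*(V/(-1 + M)) = 14 + 7*V/(-1 + M))
C(H) = -7 - 2*H (C(H) = -7 + H*(-2) = -7 - 2*H)
-(k(-184, 44) + C(E(7, 8)))*(-46280 + 2618) = -(-184 + (-7 - 14*(-2 + 8 + 2*7)/(-1 + 7)))*(-46280 + 2618) = -(-184 + (-7 - 14*(-2 + 8 + 14)/6))*(-43662) = -(-184 + (-7 - 14*20/6))*(-43662) = -(-184 + (-7 - 2*70/3))*(-43662) = -(-184 + (-7 - 140/3))*(-43662) = -(-184 - 161/3)*(-43662) = -(-713)*(-43662)/3 = -1*10377002 = -10377002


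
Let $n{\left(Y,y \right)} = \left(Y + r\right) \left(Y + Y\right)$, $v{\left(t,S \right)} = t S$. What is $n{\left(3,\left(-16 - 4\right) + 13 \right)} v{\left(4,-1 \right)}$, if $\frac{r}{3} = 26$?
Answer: $-1944$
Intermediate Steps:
$r = 78$ ($r = 3 \cdot 26 = 78$)
$v{\left(t,S \right)} = S t$
$n{\left(Y,y \right)} = 2 Y \left(78 + Y\right)$ ($n{\left(Y,y \right)} = \left(Y + 78\right) \left(Y + Y\right) = \left(78 + Y\right) 2 Y = 2 Y \left(78 + Y\right)$)
$n{\left(3,\left(-16 - 4\right) + 13 \right)} v{\left(4,-1 \right)} = 2 \cdot 3 \left(78 + 3\right) \left(\left(-1\right) 4\right) = 2 \cdot 3 \cdot 81 \left(-4\right) = 486 \left(-4\right) = -1944$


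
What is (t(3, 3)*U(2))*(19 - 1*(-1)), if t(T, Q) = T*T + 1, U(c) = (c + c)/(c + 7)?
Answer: 800/9 ≈ 88.889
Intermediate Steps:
U(c) = 2*c/(7 + c) (U(c) = (2*c)/(7 + c) = 2*c/(7 + c))
t(T, Q) = 1 + T² (t(T, Q) = T² + 1 = 1 + T²)
(t(3, 3)*U(2))*(19 - 1*(-1)) = ((1 + 3²)*(2*2/(7 + 2)))*(19 - 1*(-1)) = ((1 + 9)*(2*2/9))*(19 + 1) = (10*(2*2*(⅑)))*20 = (10*(4/9))*20 = (40/9)*20 = 800/9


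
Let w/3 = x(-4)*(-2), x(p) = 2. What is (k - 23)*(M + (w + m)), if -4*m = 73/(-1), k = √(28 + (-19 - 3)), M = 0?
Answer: -575/4 + 25*√6/4 ≈ -128.44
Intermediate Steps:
k = √6 (k = √(28 - 22) = √6 ≈ 2.4495)
w = -12 (w = 3*(2*(-2)) = 3*(-4) = -12)
m = 73/4 (m = -73/(4*(-1)) = -73*(-1)/4 = -¼*(-73) = 73/4 ≈ 18.250)
(k - 23)*(M + (w + m)) = (√6 - 23)*(0 + (-12 + 73/4)) = (-23 + √6)*(0 + 25/4) = (-23 + √6)*(25/4) = -575/4 + 25*√6/4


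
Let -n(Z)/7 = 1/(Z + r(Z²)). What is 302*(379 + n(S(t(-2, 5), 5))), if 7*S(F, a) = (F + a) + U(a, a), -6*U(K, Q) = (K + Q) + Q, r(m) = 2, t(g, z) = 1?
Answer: 568062/5 ≈ 1.1361e+5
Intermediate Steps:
U(K, Q) = -Q/3 - K/6 (U(K, Q) = -((K + Q) + Q)/6 = -(K + 2*Q)/6 = -Q/3 - K/6)
S(F, a) = F/7 + a/14 (S(F, a) = ((F + a) + (-a/3 - a/6))/7 = ((F + a) - a/2)/7 = (F + a/2)/7 = F/7 + a/14)
n(Z) = -7/(2 + Z) (n(Z) = -7/(Z + 2) = -7/(2 + Z))
302*(379 + n(S(t(-2, 5), 5))) = 302*(379 - 7/(2 + ((⅐)*1 + (1/14)*5))) = 302*(379 - 7/(2 + (⅐ + 5/14))) = 302*(379 - 7/(2 + ½)) = 302*(379 - 7/5/2) = 302*(379 - 7*⅖) = 302*(379 - 14/5) = 302*(1881/5) = 568062/5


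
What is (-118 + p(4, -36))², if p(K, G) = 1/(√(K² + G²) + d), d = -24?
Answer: 235575259/16928 - 10853*√82/8464 ≈ 13905.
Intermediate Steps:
p(K, G) = 1/(-24 + √(G² + K²)) (p(K, G) = 1/(√(K² + G²) - 24) = 1/(√(G² + K²) - 24) = 1/(-24 + √(G² + K²)))
(-118 + p(4, -36))² = (-118 + 1/(-24 + √((-36)² + 4²)))² = (-118 + 1/(-24 + √(1296 + 16)))² = (-118 + 1/(-24 + √1312))² = (-118 + 1/(-24 + 4*√82))²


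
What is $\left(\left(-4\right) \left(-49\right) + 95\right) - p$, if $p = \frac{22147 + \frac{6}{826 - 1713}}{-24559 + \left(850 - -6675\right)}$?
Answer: $\frac{4416409361}{15109158} \approx 292.3$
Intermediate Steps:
$p = - \frac{19644383}{15109158}$ ($p = \frac{22147 + \frac{6}{-887}}{-24559 + \left(850 + 6675\right)} = \frac{22147 + 6 \left(- \frac{1}{887}\right)}{-24559 + 7525} = \frac{22147 - \frac{6}{887}}{-17034} = \frac{19644383}{887} \left(- \frac{1}{17034}\right) = - \frac{19644383}{15109158} \approx -1.3002$)
$\left(\left(-4\right) \left(-49\right) + 95\right) - p = \left(\left(-4\right) \left(-49\right) + 95\right) - - \frac{19644383}{15109158} = \left(196 + 95\right) + \frac{19644383}{15109158} = 291 + \frac{19644383}{15109158} = \frac{4416409361}{15109158}$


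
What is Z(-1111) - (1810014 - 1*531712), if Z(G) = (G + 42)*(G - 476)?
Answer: 418201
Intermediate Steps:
Z(G) = (-476 + G)*(42 + G) (Z(G) = (42 + G)*(-476 + G) = (-476 + G)*(42 + G))
Z(-1111) - (1810014 - 1*531712) = (-19992 + (-1111)² - 434*(-1111)) - (1810014 - 1*531712) = (-19992 + 1234321 + 482174) - (1810014 - 531712) = 1696503 - 1*1278302 = 1696503 - 1278302 = 418201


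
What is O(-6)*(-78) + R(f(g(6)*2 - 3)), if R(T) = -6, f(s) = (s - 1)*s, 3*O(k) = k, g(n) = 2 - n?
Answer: 150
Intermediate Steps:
O(k) = k/3
f(s) = s*(-1 + s) (f(s) = (-1 + s)*s = s*(-1 + s))
O(-6)*(-78) + R(f(g(6)*2 - 3)) = ((⅓)*(-6))*(-78) - 6 = -2*(-78) - 6 = 156 - 6 = 150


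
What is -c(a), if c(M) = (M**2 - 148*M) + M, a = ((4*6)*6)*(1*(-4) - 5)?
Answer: -1870128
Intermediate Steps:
a = -1296 (a = (24*6)*(-4 - 5) = 144*(-9) = -1296)
c(M) = M**2 - 147*M
-c(a) = -(-1296)*(-147 - 1296) = -(-1296)*(-1443) = -1*1870128 = -1870128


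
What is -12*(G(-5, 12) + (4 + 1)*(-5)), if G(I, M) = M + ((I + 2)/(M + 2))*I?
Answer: 1002/7 ≈ 143.14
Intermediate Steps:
G(I, M) = M + I*(2 + I)/(2 + M) (G(I, M) = M + ((2 + I)/(2 + M))*I = M + I*(2 + I)/(2 + M))
-12*(G(-5, 12) + (4 + 1)*(-5)) = -12*(((-5)² + 12² + 2*(-5) + 2*12)/(2 + 12) + (4 + 1)*(-5)) = -12*((25 + 144 - 10 + 24)/14 + 5*(-5)) = -12*((1/14)*183 - 25) = -12*(183/14 - 25) = -12*(-167/14) = 1002/7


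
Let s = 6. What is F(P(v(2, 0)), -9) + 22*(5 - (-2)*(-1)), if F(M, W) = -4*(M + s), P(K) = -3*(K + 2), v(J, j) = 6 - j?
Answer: 138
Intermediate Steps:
P(K) = -6 - 3*K (P(K) = -3*(2 + K) = -6 - 3*K)
F(M, W) = -24 - 4*M (F(M, W) = -4*(M + 6) = -4*(6 + M) = -24 - 4*M)
F(P(v(2, 0)), -9) + 22*(5 - (-2)*(-1)) = (-24 - 4*(-6 - 3*(6 - 1*0))) + 22*(5 - (-2)*(-1)) = (-24 - 4*(-6 - 3*(6 + 0))) + 22*(5 - 2*1) = (-24 - 4*(-6 - 3*6)) + 22*(5 - 2) = (-24 - 4*(-6 - 18)) + 22*3 = (-24 - 4*(-24)) + 66 = (-24 + 96) + 66 = 72 + 66 = 138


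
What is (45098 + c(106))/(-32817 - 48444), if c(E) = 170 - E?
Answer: -5018/9029 ≈ -0.55577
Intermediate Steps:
(45098 + c(106))/(-32817 - 48444) = (45098 + (170 - 1*106))/(-32817 - 48444) = (45098 + (170 - 106))/(-81261) = (45098 + 64)*(-1/81261) = 45162*(-1/81261) = -5018/9029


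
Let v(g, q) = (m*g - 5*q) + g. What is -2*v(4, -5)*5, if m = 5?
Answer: -490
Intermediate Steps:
v(g, q) = -5*q + 6*g (v(g, q) = (5*g - 5*q) + g = (-5*q + 5*g) + g = -5*q + 6*g)
-2*v(4, -5)*5 = -2*(-5*(-5) + 6*4)*5 = -2*(25 + 24)*5 = -2*49*5 = -98*5 = -490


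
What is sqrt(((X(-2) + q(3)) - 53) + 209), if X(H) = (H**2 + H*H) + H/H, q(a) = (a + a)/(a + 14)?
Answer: sqrt(47787)/17 ≈ 12.859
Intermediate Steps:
q(a) = 2*a/(14 + a) (q(a) = (2*a)/(14 + a) = 2*a/(14 + a))
X(H) = 1 + 2*H**2 (X(H) = (H**2 + H**2) + 1 = 2*H**2 + 1 = 1 + 2*H**2)
sqrt(((X(-2) + q(3)) - 53) + 209) = sqrt((((1 + 2*(-2)**2) + 2*3/(14 + 3)) - 53) + 209) = sqrt((((1 + 2*4) + 2*3/17) - 53) + 209) = sqrt((((1 + 8) + 2*3*(1/17)) - 53) + 209) = sqrt(((9 + 6/17) - 53) + 209) = sqrt((159/17 - 53) + 209) = sqrt(-742/17 + 209) = sqrt(2811/17) = sqrt(47787)/17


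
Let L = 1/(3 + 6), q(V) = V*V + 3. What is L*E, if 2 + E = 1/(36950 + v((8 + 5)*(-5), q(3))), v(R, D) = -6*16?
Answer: -24569/110562 ≈ -0.22222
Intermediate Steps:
q(V) = 3 + V² (q(V) = V² + 3 = 3 + V²)
v(R, D) = -96
L = ⅑ (L = 1/9 = ⅑ ≈ 0.11111)
E = -73707/36854 (E = -2 + 1/(36950 - 96) = -2 + 1/36854 = -73707/36854 ≈ -2.0000)
L*E = (⅑)*(-73707/36854) = -24569/110562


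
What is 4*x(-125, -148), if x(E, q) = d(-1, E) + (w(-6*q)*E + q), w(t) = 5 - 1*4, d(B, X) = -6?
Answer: -1116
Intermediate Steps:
w(t) = 1 (w(t) = 5 - 4 = 1)
x(E, q) = -6 + E + q (x(E, q) = -6 + (1*E + q) = -6 + (E + q) = -6 + E + q)
4*x(-125, -148) = 4*(-6 - 125 - 148) = 4*(-279) = -1116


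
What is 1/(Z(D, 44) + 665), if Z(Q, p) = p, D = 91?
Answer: 1/709 ≈ 0.0014104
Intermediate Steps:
1/(Z(D, 44) + 665) = 1/(44 + 665) = 1/709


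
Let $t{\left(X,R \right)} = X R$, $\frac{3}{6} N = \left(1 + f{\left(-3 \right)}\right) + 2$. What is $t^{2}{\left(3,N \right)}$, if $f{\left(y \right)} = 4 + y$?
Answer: $576$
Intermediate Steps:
$N = 8$ ($N = 2 \left(\left(1 + \left(4 - 3\right)\right) + 2\right) = 2 \left(\left(1 + 1\right) + 2\right) = 2 \left(2 + 2\right) = 2 \cdot 4 = 8$)
$t{\left(X,R \right)} = R X$
$t^{2}{\left(3,N \right)} = \left(8 \cdot 3\right)^{2} = 24^{2} = 576$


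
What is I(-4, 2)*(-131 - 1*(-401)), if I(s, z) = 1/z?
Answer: 135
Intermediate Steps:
I(s, z) = 1/z
I(-4, 2)*(-131 - 1*(-401)) = (-131 - 1*(-401))/2 = (-131 + 401)/2 = (½)*270 = 135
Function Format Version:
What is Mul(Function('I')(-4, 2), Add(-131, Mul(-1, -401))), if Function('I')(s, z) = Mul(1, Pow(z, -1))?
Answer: 135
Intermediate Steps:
Function('I')(s, z) = Pow(z, -1)
Mul(Function('I')(-4, 2), Add(-131, Mul(-1, -401))) = Mul(Pow(2, -1), Add(-131, Mul(-1, -401))) = Mul(Rational(1, 2), Add(-131, 401)) = Mul(Rational(1, 2), 270) = 135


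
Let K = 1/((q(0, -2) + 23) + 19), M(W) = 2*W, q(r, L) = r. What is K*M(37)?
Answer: 37/21 ≈ 1.7619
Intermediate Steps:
K = 1/42 (K = 1/((0 + 23) + 19) = 1/(23 + 19) = 1/42 ≈ 0.023810)
K*M(37) = (2*37)/42 = (1/42)*74 = 37/21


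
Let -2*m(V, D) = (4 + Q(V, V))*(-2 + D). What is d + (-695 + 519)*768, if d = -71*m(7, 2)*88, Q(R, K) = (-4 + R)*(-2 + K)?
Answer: -135168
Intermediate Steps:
m(V, D) = -(-2 + D)*(12 + V² - 6*V)/2 (m(V, D) = -(4 + (8 - 4*V - 2*V + V*V))*(-2 + D)/2 = -(4 + (8 - 4*V - 2*V + V²))*(-2 + D)/2 = -(4 + (8 + V² - 6*V))*(-2 + D)/2 = -(12 + V² - 6*V)*(-2 + D)/2 = -(-2 + D)*(12 + V² - 6*V)/2)
d = 0 (d = -71*(12 + 7² - 6*2 - 6*7 + 3*2*7 - ½*2*7²)*88 = -71*(12 + 49 - 12 - 42 + 42 - ½*2*49)*88 = -71*(12 + 49 - 12 - 42 + 42 - 49)*88 = -71*0*88 = 0*88 = 0)
d + (-695 + 519)*768 = 0 + (-695 + 519)*768 = 0 - 176*768 = 0 - 135168 = -135168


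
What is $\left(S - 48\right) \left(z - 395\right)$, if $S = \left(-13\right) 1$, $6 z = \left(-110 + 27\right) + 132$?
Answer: $\frac{141581}{6} \approx 23597.0$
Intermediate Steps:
$z = \frac{49}{6}$ ($z = \frac{\left(-110 + 27\right) + 132}{6} = \frac{-83 + 132}{6} = \frac{1}{6} \cdot 49 = \frac{49}{6} \approx 8.1667$)
$S = -13$
$\left(S - 48\right) \left(z - 395\right) = \left(-13 - 48\right) \left(\frac{49}{6} - 395\right) = \left(-61\right) \left(- \frac{2321}{6}\right) = \frac{141581}{6}$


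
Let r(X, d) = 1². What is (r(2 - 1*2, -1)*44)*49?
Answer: 2156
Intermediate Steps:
r(X, d) = 1
(r(2 - 1*2, -1)*44)*49 = (1*44)*49 = 44*49 = 2156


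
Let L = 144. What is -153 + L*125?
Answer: 17847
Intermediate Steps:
-153 + L*125 = -153 + 144*125 = -153 + 18000 = 17847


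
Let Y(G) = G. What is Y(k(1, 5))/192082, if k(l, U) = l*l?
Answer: 1/192082 ≈ 5.2061e-6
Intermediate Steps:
k(l, U) = l**2
Y(k(1, 5))/192082 = 1**2/192082 = 1*(1/192082) = 1/192082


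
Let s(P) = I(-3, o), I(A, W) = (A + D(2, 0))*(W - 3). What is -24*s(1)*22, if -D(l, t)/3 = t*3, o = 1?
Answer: -3168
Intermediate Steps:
D(l, t) = -9*t (D(l, t) = -3*t*3 = -9*t)
I(A, W) = A*(-3 + W) (I(A, W) = (A - 9*0)*(W - 3) = (A + 0)*(-3 + W) = A*(-3 + W))
s(P) = 6 (s(P) = -3*(-3 + 1) = -3*(-2) = 6)
-24*s(1)*22 = -24*6*22 = -12*12*22 = -144*22 = -3168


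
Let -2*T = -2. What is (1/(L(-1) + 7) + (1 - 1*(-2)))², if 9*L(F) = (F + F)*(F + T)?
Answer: 484/49 ≈ 9.8775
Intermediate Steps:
T = 1 (T = -½*(-2) = 1)
L(F) = 2*F*(1 + F)/9 (L(F) = ((F + F)*(F + 1))/9 = ((2*F)*(1 + F))/9 = (2*F*(1 + F))/9 = 2*F*(1 + F)/9)
(1/(L(-1) + 7) + (1 - 1*(-2)))² = (1/((2/9)*(-1)*(1 - 1) + 7) + (1 - 1*(-2)))² = (1/((2/9)*(-1)*0 + 7) + (1 + 2))² = (1/(0 + 7) + 3)² = (1/7 + 3)² = (⅐ + 3)² = (22/7)² = 484/49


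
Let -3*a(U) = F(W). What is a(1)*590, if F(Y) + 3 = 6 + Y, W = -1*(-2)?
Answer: -2950/3 ≈ -983.33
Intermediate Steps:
W = 2
F(Y) = 3 + Y (F(Y) = -3 + (6 + Y) = 3 + Y)
a(U) = -5/3 (a(U) = -(3 + 2)/3 = -⅓*5 = -5/3)
a(1)*590 = -5/3*590 = -2950/3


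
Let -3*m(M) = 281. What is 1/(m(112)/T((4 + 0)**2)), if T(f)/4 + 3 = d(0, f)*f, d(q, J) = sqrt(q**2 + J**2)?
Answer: -3036/281 ≈ -10.804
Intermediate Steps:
d(q, J) = sqrt(J**2 + q**2)
m(M) = -281/3 (m(M) = -1/3*281 = -281/3)
T(f) = -12 + 4*f*sqrt(f**2) (T(f) = -12 + 4*(sqrt(f**2 + 0**2)*f) = -12 + 4*(sqrt(f**2 + 0)*f) = -12 + 4*(sqrt(f**2)*f) = -12 + 4*(f*sqrt(f**2)) = -12 + 4*f*sqrt(f**2))
1/(m(112)/T((4 + 0)**2)) = 1/(-281/(3*(-12 + 4*(4 + 0)**2*sqrt(((4 + 0)**2)**2)))) = 1/(-281/(3*(-12 + 4*4**2*sqrt((4**2)**2)))) = 1/(-281/(3*(-12 + 4*16*sqrt(16**2)))) = 1/(-281/(3*(-12 + 4*16*sqrt(256)))) = 1/(-281/(3*(-12 + 4*16*16))) = 1/(-281/(3*(-12 + 1024))) = 1/(-281/3/1012) = 1/(-281/3*1/1012) = 1/(-281/3036) = -3036/281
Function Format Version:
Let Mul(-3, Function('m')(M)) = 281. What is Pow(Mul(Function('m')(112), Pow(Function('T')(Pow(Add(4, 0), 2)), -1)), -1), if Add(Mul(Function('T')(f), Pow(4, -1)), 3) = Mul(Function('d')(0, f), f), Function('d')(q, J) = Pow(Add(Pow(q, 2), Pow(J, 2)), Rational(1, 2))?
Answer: Rational(-3036, 281) ≈ -10.804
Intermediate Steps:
Function('d')(q, J) = Pow(Add(Pow(J, 2), Pow(q, 2)), Rational(1, 2))
Function('m')(M) = Rational(-281, 3) (Function('m')(M) = Mul(Rational(-1, 3), 281) = Rational(-281, 3))
Function('T')(f) = Add(-12, Mul(4, f, Pow(Pow(f, 2), Rational(1, 2)))) (Function('T')(f) = Add(-12, Mul(4, Mul(Pow(Add(Pow(f, 2), Pow(0, 2)), Rational(1, 2)), f))) = Add(-12, Mul(4, Mul(Pow(Add(Pow(f, 2), 0), Rational(1, 2)), f))) = Add(-12, Mul(4, Mul(Pow(Pow(f, 2), Rational(1, 2)), f))) = Add(-12, Mul(4, Mul(f, Pow(Pow(f, 2), Rational(1, 2))))) = Add(-12, Mul(4, f, Pow(Pow(f, 2), Rational(1, 2)))))
Pow(Mul(Function('m')(112), Pow(Function('T')(Pow(Add(4, 0), 2)), -1)), -1) = Pow(Mul(Rational(-281, 3), Pow(Add(-12, Mul(4, Pow(Add(4, 0), 2), Pow(Pow(Pow(Add(4, 0), 2), 2), Rational(1, 2)))), -1)), -1) = Pow(Mul(Rational(-281, 3), Pow(Add(-12, Mul(4, Pow(4, 2), Pow(Pow(Pow(4, 2), 2), Rational(1, 2)))), -1)), -1) = Pow(Mul(Rational(-281, 3), Pow(Add(-12, Mul(4, 16, Pow(Pow(16, 2), Rational(1, 2)))), -1)), -1) = Pow(Mul(Rational(-281, 3), Pow(Add(-12, Mul(4, 16, Pow(256, Rational(1, 2)))), -1)), -1) = Pow(Mul(Rational(-281, 3), Pow(Add(-12, Mul(4, 16, 16)), -1)), -1) = Pow(Mul(Rational(-281, 3), Pow(Add(-12, 1024), -1)), -1) = Pow(Mul(Rational(-281, 3), Pow(1012, -1)), -1) = Pow(Mul(Rational(-281, 3), Rational(1, 1012)), -1) = Pow(Rational(-281, 3036), -1) = Rational(-3036, 281)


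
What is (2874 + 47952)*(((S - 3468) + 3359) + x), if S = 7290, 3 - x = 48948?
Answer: -2122697064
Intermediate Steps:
x = -48945 (x = 3 - 1*48948 = 3 - 48948 = -48945)
(2874 + 47952)*(((S - 3468) + 3359) + x) = (2874 + 47952)*(((7290 - 3468) + 3359) - 48945) = 50826*((3822 + 3359) - 48945) = 50826*(7181 - 48945) = 50826*(-41764) = -2122697064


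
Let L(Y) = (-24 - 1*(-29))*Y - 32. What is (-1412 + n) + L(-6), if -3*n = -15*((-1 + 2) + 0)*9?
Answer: -1429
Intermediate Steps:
L(Y) = -32 + 5*Y (L(Y) = (-24 + 29)*Y - 32 = 5*Y - 32 = -32 + 5*Y)
n = 45 (n = -(-15*((-1 + 2) + 0))*9/3 = -(-15*(1 + 0))*9/3 = -(-15*1)*9/3 = -(-5)*9 = -1/3*(-135) = 45)
(-1412 + n) + L(-6) = (-1412 + 45) + (-32 + 5*(-6)) = -1367 + (-32 - 30) = -1367 - 62 = -1429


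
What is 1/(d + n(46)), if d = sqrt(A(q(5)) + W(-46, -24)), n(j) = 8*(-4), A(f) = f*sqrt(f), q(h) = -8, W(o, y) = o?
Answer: 1/(-32 + sqrt(2)*sqrt(-23 - 8*I*sqrt(2))) ≈ -0.031271 + 0.0071787*I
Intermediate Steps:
A(f) = f**(3/2)
n(j) = -32
d = sqrt(-46 - 16*I*sqrt(2)) (d = sqrt((-8)**(3/2) - 46) = sqrt(-16*I*sqrt(2) - 46) = sqrt(-46 - 16*I*sqrt(2)) ≈ 1.6223 - 6.9737*I)
1/(d + n(46)) = 1/(sqrt(-46 - 16*I*sqrt(2)) - 32) = 1/(-32 + sqrt(-46 - 16*I*sqrt(2)))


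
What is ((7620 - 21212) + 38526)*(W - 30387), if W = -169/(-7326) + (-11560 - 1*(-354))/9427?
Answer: -2378560381559999/3139191 ≈ -7.5770e+8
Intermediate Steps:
W = -7318363/6278382 (W = -169*(-1/7326) + (-11560 + 354)*(1/9427) = 169/7326 - 11206*1/9427 = 169/7326 - 11206/9427 = -7318363/6278382 ≈ -1.1656)
((7620 - 21212) + 38526)*(W - 30387) = ((7620 - 21212) + 38526)*(-7318363/6278382 - 30387) = (-13592 + 38526)*(-190788512197/6278382) = 24934*(-190788512197/6278382) = -2378560381559999/3139191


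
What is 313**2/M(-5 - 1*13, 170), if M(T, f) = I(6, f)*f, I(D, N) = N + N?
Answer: 97969/57800 ≈ 1.6950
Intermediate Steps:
I(D, N) = 2*N
M(T, f) = 2*f**2 (M(T, f) = (2*f)*f = 2*f**2)
313**2/M(-5 - 1*13, 170) = 313**2/((2*170**2)) = 97969/((2*28900)) = 97969/57800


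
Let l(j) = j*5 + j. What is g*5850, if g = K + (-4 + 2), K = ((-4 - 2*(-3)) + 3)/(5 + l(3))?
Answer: -239850/23 ≈ -10428.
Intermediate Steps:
l(j) = 6*j (l(j) = 5*j + j = 6*j)
K = 5/23 (K = ((-4 - 2*(-3)) + 3)/(5 + 6*3) = ((-4 + 6) + 3)/(5 + 18) = (2 + 3)/23 = 5*(1/23) = 5/23 ≈ 0.21739)
g = -41/23 (g = 5/23 + (-4 + 2) = 5/23 - 2 = -41/23 ≈ -1.7826)
g*5850 = -41/23*5850 = -239850/23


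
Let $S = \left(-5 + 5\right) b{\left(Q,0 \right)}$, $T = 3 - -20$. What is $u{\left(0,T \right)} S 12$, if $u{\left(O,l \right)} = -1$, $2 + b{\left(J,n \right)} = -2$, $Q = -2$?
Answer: $0$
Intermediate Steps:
$b{\left(J,n \right)} = -4$ ($b{\left(J,n \right)} = -2 - 2 = -4$)
$T = 23$ ($T = 3 + 20 = 23$)
$S = 0$ ($S = \left(-5 + 5\right) \left(-4\right) = 0 \left(-4\right) = 0$)
$u{\left(0,T \right)} S 12 = \left(-1\right) 0 \cdot 12 = 0 \cdot 12 = 0$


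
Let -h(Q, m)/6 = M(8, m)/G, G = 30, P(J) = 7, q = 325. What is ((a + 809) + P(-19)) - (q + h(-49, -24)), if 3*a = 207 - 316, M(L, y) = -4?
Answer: 6808/15 ≈ 453.87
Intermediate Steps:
a = -109/3 (a = (207 - 316)/3 = (⅓)*(-109) = -109/3 ≈ -36.333)
h(Q, m) = ⅘ (h(Q, m) = -(-24)/30 = -6*(-2/15) = ⅘)
((a + 809) + P(-19)) - (q + h(-49, -24)) = ((-109/3 + 809) + 7) - (325 + ⅘) = (2318/3 + 7) - 1*1629/5 = 2339/3 - 1629/5 = 6808/15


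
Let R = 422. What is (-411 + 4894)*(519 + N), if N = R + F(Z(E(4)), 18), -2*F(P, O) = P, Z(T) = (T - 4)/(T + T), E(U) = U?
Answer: 4218503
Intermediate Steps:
Z(T) = (-4 + T)/(2*T) (Z(T) = (-4 + T)/((2*T)) = (-4 + T)*(1/(2*T)) = (-4 + T)/(2*T))
F(P, O) = -P/2
N = 422 (N = 422 - (-4 + 4)/(4*4) = 422 - 0/(4*4) = 422 - 1/2*0 = 422 + 0 = 422)
(-411 + 4894)*(519 + N) = (-411 + 4894)*(519 + 422) = 4483*941 = 4218503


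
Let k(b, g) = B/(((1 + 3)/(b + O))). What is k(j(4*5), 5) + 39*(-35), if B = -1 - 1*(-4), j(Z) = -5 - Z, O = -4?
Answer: -5547/4 ≈ -1386.8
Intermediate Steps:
B = 3 (B = -1 + 4 = 3)
k(b, g) = -3 + 3*b/4 (k(b, g) = 3/(((1 + 3)/(b - 4))) = 3/((4/(-4 + b))) = 3*(-1 + b/4) = -3 + 3*b/4)
k(j(4*5), 5) + 39*(-35) = (-3 + 3*(-5 - 4*5)/4) + 39*(-35) = (-3 + 3*(-5 - 1*20)/4) - 1365 = (-3 + 3*(-5 - 20)/4) - 1365 = (-3 + (¾)*(-25)) - 1365 = (-3 - 75/4) - 1365 = -87/4 - 1365 = -5547/4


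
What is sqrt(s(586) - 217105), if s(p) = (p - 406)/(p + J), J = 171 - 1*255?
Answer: I*sqrt(13677809515)/251 ≈ 465.94*I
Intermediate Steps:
J = -84 (J = 171 - 255 = -84)
s(p) = (-406 + p)/(-84 + p) (s(p) = (p - 406)/(p - 84) = (-406 + p)/(-84 + p))
sqrt(s(586) - 217105) = sqrt((-406 + 586)/(-84 + 586) - 217105) = sqrt(180/502 - 217105) = sqrt((1/502)*180 - 217105) = sqrt(90/251 - 217105) = sqrt(-54493265/251) = I*sqrt(13677809515)/251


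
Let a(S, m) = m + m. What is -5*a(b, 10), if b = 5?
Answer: -100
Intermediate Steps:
a(S, m) = 2*m
-5*a(b, 10) = -10*10 = -5*20 = -100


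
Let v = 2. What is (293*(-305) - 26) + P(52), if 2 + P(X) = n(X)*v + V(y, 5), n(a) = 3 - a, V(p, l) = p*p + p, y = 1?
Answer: -89489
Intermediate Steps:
V(p, l) = p + p**2 (V(p, l) = p**2 + p = p + p**2)
P(X) = 6 - 2*X (P(X) = -2 + ((3 - X)*2 + 1*(1 + 1)) = -2 + ((6 - 2*X) + 1*2) = -2 + ((6 - 2*X) + 2) = -2 + (8 - 2*X) = 6 - 2*X)
(293*(-305) - 26) + P(52) = (293*(-305) - 26) + (6 - 2*52) = (-89365 - 26) + (6 - 104) = -89391 - 98 = -89489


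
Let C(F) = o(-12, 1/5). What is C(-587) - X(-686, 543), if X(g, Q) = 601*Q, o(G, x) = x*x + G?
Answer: -8158874/25 ≈ -3.2636e+5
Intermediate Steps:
o(G, x) = G + x² (o(G, x) = x² + G = G + x²)
C(F) = -299/25 (C(F) = -12 + (1/5)² = -12 + (⅕)² = -12 + 1/25 = -299/25)
C(-587) - X(-686, 543) = -299/25 - 601*543 = -299/25 - 1*326343 = -299/25 - 326343 = -8158874/25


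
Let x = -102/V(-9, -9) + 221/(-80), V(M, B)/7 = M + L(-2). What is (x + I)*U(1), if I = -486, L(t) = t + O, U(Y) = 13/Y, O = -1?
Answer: -3549351/560 ≈ -6338.1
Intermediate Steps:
L(t) = -1 + t (L(t) = t - 1 = -1 + t)
V(M, B) = -21 + 7*M (V(M, B) = 7*(M + (-1 - 2)) = 7*(M - 3) = 7*(-3 + M) = -21 + 7*M)
x = -867/560 (x = -102/(-21 + 7*(-9)) + 221/(-80) = -102/(-21 - 63) + 221*(-1/80) = -102/(-84) - 221/80 = -102*(-1/84) - 221/80 = 17/14 - 221/80 = -867/560 ≈ -1.5482)
(x + I)*U(1) = (-867/560 - 486)*(13/1) = -3549351/560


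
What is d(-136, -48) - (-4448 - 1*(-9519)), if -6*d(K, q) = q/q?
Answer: -30427/6 ≈ -5071.2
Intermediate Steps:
d(K, q) = -1/6 (d(K, q) = -q/(6*q) = -1/6*1 = -1/6)
d(-136, -48) - (-4448 - 1*(-9519)) = -1/6 - (-4448 - 1*(-9519)) = -1/6 - (-4448 + 9519) = -1/6 - 1*5071 = -1/6 - 5071 = -30427/6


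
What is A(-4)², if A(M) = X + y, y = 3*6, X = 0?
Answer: 324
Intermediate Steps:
y = 18
A(M) = 18 (A(M) = 0 + 18 = 18)
A(-4)² = 18² = 324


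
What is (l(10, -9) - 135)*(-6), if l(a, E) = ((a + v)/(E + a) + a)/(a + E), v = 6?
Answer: 654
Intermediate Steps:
l(a, E) = (a + (6 + a)/(E + a))/(E + a) (l(a, E) = ((a + 6)/(E + a) + a)/(a + E) = ((6 + a)/(E + a) + a)/(E + a) = (a + (6 + a)/(E + a))/(E + a))
(l(10, -9) - 135)*(-6) = ((6 + 10 + 10² - 9*10)/(-9 + 10)² - 135)*(-6) = ((6 + 10 + 100 - 90)/1² - 135)*(-6) = (1*26 - 135)*(-6) = (26 - 135)*(-6) = -109*(-6) = 654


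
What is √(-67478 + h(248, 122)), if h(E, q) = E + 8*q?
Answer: I*√66254 ≈ 257.4*I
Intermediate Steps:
√(-67478 + h(248, 122)) = √(-67478 + (248 + 8*122)) = √(-67478 + (248 + 976)) = √(-67478 + 1224) = √(-66254) = I*√66254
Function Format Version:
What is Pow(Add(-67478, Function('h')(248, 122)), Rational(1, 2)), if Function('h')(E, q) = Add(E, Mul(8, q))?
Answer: Mul(I, Pow(66254, Rational(1, 2))) ≈ Mul(257.40, I)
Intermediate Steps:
Pow(Add(-67478, Function('h')(248, 122)), Rational(1, 2)) = Pow(Add(-67478, Add(248, Mul(8, 122))), Rational(1, 2)) = Pow(Add(-67478, Add(248, 976)), Rational(1, 2)) = Pow(Add(-67478, 1224), Rational(1, 2)) = Pow(-66254, Rational(1, 2)) = Mul(I, Pow(66254, Rational(1, 2)))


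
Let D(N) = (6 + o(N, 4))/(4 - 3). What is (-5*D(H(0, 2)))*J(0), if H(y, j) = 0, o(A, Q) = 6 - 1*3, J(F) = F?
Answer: 0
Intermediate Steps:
o(A, Q) = 3 (o(A, Q) = 6 - 3 = 3)
D(N) = 9 (D(N) = (6 + 3)/(4 - 3) = 9/1 = 9*1 = 9)
(-5*D(H(0, 2)))*J(0) = -5*9*0 = -45*0 = 0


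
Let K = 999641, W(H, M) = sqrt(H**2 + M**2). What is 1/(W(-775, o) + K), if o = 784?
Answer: 999641/999280913600 - sqrt(1215281)/999280913600 ≈ 9.9926e-7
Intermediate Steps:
1/(W(-775, o) + K) = 1/(sqrt((-775)**2 + 784**2) + 999641) = 1/(sqrt(600625 + 614656) + 999641) = 1/(sqrt(1215281) + 999641) = 1/(999641 + sqrt(1215281))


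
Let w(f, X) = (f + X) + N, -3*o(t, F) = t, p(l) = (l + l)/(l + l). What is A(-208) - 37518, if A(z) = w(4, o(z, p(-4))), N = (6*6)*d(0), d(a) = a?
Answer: -112334/3 ≈ -37445.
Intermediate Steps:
p(l) = 1 (p(l) = (2*l)/((2*l)) = (2*l)*(1/(2*l)) = 1)
N = 0 (N = (6*6)*0 = 36*0 = 0)
o(t, F) = -t/3
w(f, X) = X + f (w(f, X) = (f + X) + 0 = (X + f) + 0 = X + f)
A(z) = 4 - z/3 (A(z) = -z/3 + 4 = 4 - z/3)
A(-208) - 37518 = (4 - 1/3*(-208)) - 37518 = (4 + 208/3) - 37518 = 220/3 - 37518 = -112334/3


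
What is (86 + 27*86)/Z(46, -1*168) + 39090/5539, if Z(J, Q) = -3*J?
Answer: -3971746/382191 ≈ -10.392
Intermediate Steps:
(86 + 27*86)/Z(46, -1*168) + 39090/5539 = (86 + 27*86)/((-3*46)) + 39090/5539 = (86 + 2322)/(-138) + 39090*(1/5539) = 2408*(-1/138) + 39090/5539 = -1204/69 + 39090/5539 = -3971746/382191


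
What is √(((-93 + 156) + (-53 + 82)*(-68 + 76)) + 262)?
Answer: √557 ≈ 23.601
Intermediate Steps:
√(((-93 + 156) + (-53 + 82)*(-68 + 76)) + 262) = √((63 + 29*8) + 262) = √((63 + 232) + 262) = √(295 + 262) = √557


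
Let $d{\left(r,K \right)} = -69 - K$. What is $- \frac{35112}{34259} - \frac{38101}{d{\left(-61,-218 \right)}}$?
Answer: $- \frac{1310533847}{5104591} \approx -256.74$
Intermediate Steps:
$- \frac{35112}{34259} - \frac{38101}{d{\left(-61,-218 \right)}} = - \frac{35112}{34259} - \frac{38101}{-69 - -218} = \left(-35112\right) \frac{1}{34259} - \frac{38101}{-69 + 218} = - \frac{35112}{34259} - \frac{38101}{149} = - \frac{1310533847}{5104591}$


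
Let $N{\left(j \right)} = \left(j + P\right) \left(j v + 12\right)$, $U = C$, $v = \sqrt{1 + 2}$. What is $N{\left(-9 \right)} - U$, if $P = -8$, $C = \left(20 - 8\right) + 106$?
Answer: $-322 + 153 \sqrt{3} \approx -56.996$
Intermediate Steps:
$C = 118$ ($C = 12 + 106 = 118$)
$v = \sqrt{3} \approx 1.732$
$U = 118$
$N{\left(j \right)} = \left(-8 + j\right) \left(12 + j \sqrt{3}\right)$ ($N{\left(j \right)} = \left(j - 8\right) \left(j \sqrt{3} + 12\right) = \left(-8 + j\right) \left(12 + j \sqrt{3}\right)$)
$N{\left(-9 \right)} - U = \left(-96 + 12 \left(-9\right) + \sqrt{3} \left(-9\right)^{2} - - 72 \sqrt{3}\right) - 118 = \left(-96 - 108 + \sqrt{3} \cdot 81 + 72 \sqrt{3}\right) - 118 = \left(-96 - 108 + 81 \sqrt{3} + 72 \sqrt{3}\right) - 118 = \left(-204 + 153 \sqrt{3}\right) - 118 = -322 + 153 \sqrt{3}$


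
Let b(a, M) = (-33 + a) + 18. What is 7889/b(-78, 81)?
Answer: -7889/93 ≈ -84.828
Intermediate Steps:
b(a, M) = -15 + a
7889/b(-78, 81) = 7889/(-15 - 78) = 7889/(-93) = 7889*(-1/93) = -7889/93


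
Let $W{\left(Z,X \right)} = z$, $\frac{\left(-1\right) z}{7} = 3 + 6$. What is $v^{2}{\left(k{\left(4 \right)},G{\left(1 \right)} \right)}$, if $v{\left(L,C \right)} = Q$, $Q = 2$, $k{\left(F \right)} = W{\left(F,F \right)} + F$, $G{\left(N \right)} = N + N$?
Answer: $4$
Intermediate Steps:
$z = -63$ ($z = - 7 \left(3 + 6\right) = \left(-7\right) 9 = -63$)
$W{\left(Z,X \right)} = -63$
$G{\left(N \right)} = 2 N$
$k{\left(F \right)} = -63 + F$
$v{\left(L,C \right)} = 2$
$v^{2}{\left(k{\left(4 \right)},G{\left(1 \right)} \right)} = 2^{2} = 4$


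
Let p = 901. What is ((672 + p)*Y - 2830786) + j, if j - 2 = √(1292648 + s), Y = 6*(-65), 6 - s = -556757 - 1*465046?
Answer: -3444254 + √2314457 ≈ -3.4427e+6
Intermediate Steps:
s = 1021809 (s = 6 - (-556757 - 1*465046) = 6 - (-556757 - 465046) = 6 - 1*(-1021803) = 6 + 1021803 = 1021809)
Y = -390
j = 2 + √2314457 (j = 2 + √(1292648 + 1021809) = 2 + √2314457 ≈ 1523.3)
((672 + p)*Y - 2830786) + j = ((672 + 901)*(-390) - 2830786) + (2 + √2314457) = (1573*(-390) - 2830786) + (2 + √2314457) = (-613470 - 2830786) + (2 + √2314457) = -3444256 + (2 + √2314457) = -3444254 + √2314457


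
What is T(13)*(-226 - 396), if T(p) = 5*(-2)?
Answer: 6220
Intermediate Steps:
T(p) = -10
T(13)*(-226 - 396) = -10*(-226 - 396) = -10*(-622) = 6220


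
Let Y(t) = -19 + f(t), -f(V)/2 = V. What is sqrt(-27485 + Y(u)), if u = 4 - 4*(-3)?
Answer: 4*I*sqrt(1721) ≈ 165.94*I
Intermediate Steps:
f(V) = -2*V
u = 16 (u = 4 + 12 = 16)
Y(t) = -19 - 2*t
sqrt(-27485 + Y(u)) = sqrt(-27485 + (-19 - 2*16)) = sqrt(-27485 + (-19 - 32)) = sqrt(-27485 - 51) = sqrt(-27536) = 4*I*sqrt(1721)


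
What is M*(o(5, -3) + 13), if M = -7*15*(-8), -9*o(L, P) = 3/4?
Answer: 10850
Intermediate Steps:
o(L, P) = -1/12 (o(L, P) = -1/(3*4) = -⅑*¾ = -1/12)
M = 840 (M = -105*(-8) = 840)
M*(o(5, -3) + 13) = 840*(-1/12 + 13) = 840*(155/12) = 10850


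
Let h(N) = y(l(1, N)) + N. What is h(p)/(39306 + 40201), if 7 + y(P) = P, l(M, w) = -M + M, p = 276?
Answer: 269/79507 ≈ 0.0033833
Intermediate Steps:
l(M, w) = 0
y(P) = -7 + P
h(N) = -7 + N (h(N) = (-7 + 0) + N = -7 + N)
h(p)/(39306 + 40201) = (-7 + 276)/(39306 + 40201) = 269/79507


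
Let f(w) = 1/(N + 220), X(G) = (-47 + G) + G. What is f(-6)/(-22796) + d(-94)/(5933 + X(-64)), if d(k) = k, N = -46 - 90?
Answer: -90001487/5512893456 ≈ -0.016326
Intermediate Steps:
N = -136
X(G) = -47 + 2*G
f(w) = 1/84 (f(w) = 1/(-136 + 220) = 1/84)
f(-6)/(-22796) + d(-94)/(5933 + X(-64)) = (1/84)/(-22796) - 94/(5933 + (-47 + 2*(-64))) = (1/84)*(-1/22796) - 94/(5933 + (-47 - 128)) = -1/1914864 - 94/(5933 - 175) = -1/1914864 - 94/5758 = -1/1914864 - 94*1/5758 = -1/1914864 - 47/2879 = -90001487/5512893456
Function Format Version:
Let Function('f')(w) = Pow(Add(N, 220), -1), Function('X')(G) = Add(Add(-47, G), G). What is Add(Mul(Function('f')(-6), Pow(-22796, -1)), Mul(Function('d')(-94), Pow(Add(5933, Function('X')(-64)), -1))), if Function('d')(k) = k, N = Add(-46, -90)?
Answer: Rational(-90001487, 5512893456) ≈ -0.016326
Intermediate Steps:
N = -136
Function('X')(G) = Add(-47, Mul(2, G))
Function('f')(w) = Rational(1, 84) (Function('f')(w) = Pow(Add(-136, 220), -1) = Pow(84, -1) = Rational(1, 84))
Add(Mul(Function('f')(-6), Pow(-22796, -1)), Mul(Function('d')(-94), Pow(Add(5933, Function('X')(-64)), -1))) = Add(Mul(Rational(1, 84), Pow(-22796, -1)), Mul(-94, Pow(Add(5933, Add(-47, Mul(2, -64))), -1))) = Add(Mul(Rational(1, 84), Rational(-1, 22796)), Mul(-94, Pow(Add(5933, Add(-47, -128)), -1))) = Add(Rational(-1, 1914864), Mul(-94, Pow(Add(5933, -175), -1))) = Add(Rational(-1, 1914864), Mul(-94, Pow(5758, -1))) = Add(Rational(-1, 1914864), Mul(-94, Rational(1, 5758))) = Add(Rational(-1, 1914864), Rational(-47, 2879)) = Rational(-90001487, 5512893456)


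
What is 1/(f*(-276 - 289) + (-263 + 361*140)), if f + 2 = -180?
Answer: 1/153107 ≈ 6.5314e-6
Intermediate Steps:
f = -182 (f = -2 - 180 = -182)
1/(f*(-276 - 289) + (-263 + 361*140)) = 1/(-182*(-276 - 289) + (-263 + 361*140)) = 1/(-182*(-565) + (-263 + 50540)) = 1/(102830 + 50277) = 1/153107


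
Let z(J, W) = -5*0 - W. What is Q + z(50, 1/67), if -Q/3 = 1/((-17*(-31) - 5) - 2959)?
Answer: -2236/163279 ≈ -0.013694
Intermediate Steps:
Q = 3/2437 (Q = -3/((-17*(-31) - 5) - 2959) = -3/((527 - 5) - 2959) = -3/(522 - 2959) = -3/(-2437) = -3*(-1/2437) = 3/2437 ≈ 0.0012310)
z(J, W) = -W (z(J, W) = 0 - W = -W)
Q + z(50, 1/67) = 3/2437 - 1/67 = -2236/163279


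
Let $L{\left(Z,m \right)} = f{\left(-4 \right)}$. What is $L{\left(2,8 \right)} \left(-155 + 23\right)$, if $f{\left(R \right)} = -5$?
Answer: $660$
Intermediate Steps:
$L{\left(Z,m \right)} = -5$
$L{\left(2,8 \right)} \left(-155 + 23\right) = - 5 \left(-155 + 23\right) = \left(-5\right) \left(-132\right) = 660$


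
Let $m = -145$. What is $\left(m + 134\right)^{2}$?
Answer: $121$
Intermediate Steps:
$\left(m + 134\right)^{2} = \left(-145 + 134\right)^{2} = \left(-11\right)^{2} = 121$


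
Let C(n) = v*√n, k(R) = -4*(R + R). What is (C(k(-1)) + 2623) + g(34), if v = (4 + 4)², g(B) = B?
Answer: 2657 + 128*√2 ≈ 2838.0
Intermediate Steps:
k(R) = -8*R
v = 64 (v = 8² = 64)
C(n) = 64*√n
(C(k(-1)) + 2623) + g(34) = (64*√(-8*(-1)) + 2623) + 34 = (64*√8 + 2623) + 34 = (64*(2*√2) + 2623) + 34 = (128*√2 + 2623) + 34 = (2623 + 128*√2) + 34 = 2657 + 128*√2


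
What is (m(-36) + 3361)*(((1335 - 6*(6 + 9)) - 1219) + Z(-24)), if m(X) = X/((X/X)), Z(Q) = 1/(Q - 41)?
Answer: 1123185/13 ≈ 86399.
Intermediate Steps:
Z(Q) = 1/(-41 + Q)
m(X) = X (m(X) = X/1 = X*1 = X)
(m(-36) + 3361)*(((1335 - 6*(6 + 9)) - 1219) + Z(-24)) = (-36 + 3361)*(((1335 - 6*(6 + 9)) - 1219) + 1/(-41 - 24)) = 3325*(((1335 - 6*15) - 1219) + 1/(-65)) = 3325*(((1335 - 90) - 1219) - 1/65) = 3325*((1245 - 1219) - 1/65) = 3325*(26 - 1/65) = 3325*(1689/65) = 1123185/13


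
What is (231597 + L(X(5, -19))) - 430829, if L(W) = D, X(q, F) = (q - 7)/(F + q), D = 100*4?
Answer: -198832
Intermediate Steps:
D = 400
X(q, F) = (-7 + q)/(F + q)
L(W) = 400
(231597 + L(X(5, -19))) - 430829 = (231597 + 400) - 430829 = 231997 - 430829 = -198832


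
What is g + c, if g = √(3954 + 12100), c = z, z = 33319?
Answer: 33319 + √16054 ≈ 33446.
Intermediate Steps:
c = 33319
g = √16054 ≈ 126.70
g + c = √16054 + 33319 = 33319 + √16054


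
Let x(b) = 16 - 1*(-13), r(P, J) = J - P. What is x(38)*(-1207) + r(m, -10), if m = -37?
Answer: -34976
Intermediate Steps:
x(b) = 29 (x(b) = 16 + 13 = 29)
x(38)*(-1207) + r(m, -10) = 29*(-1207) + (-10 - 1*(-37)) = -35003 + (-10 + 37) = -35003 + 27 = -34976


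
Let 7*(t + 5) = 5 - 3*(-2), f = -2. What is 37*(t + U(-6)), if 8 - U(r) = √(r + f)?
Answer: 1184/7 - 74*I*√2 ≈ 169.14 - 104.65*I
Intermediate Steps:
t = -24/7 (t = -5 + (5 - 3*(-2))/7 = -5 + (5 + 6)/7 = -5 + (⅐)*11 = -5 + 11/7 = -24/7 ≈ -3.4286)
U(r) = 8 - √(-2 + r) (U(r) = 8 - √(r - 2) = 8 - √(-2 + r))
37*(t + U(-6)) = 37*(-24/7 + (8 - √(-2 - 6))) = 37*(-24/7 + (8 - √(-8))) = 37*(-24/7 + (8 - 2*I*√2)) = 37*(32/7 - 2*I*√2) = 1184/7 - 74*I*√2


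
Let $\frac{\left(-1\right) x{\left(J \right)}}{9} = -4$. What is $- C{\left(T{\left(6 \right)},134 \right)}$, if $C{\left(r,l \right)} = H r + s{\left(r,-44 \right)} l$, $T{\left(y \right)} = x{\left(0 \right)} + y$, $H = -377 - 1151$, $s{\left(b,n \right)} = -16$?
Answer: $66320$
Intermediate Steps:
$x{\left(J \right)} = 36$ ($x{\left(J \right)} = \left(-9\right) \left(-4\right) = 36$)
$H = -1528$ ($H = -377 - 1151 = -1528$)
$T{\left(y \right)} = 36 + y$
$C{\left(r,l \right)} = - 1528 r - 16 l$
$- C{\left(T{\left(6 \right)},134 \right)} = - (- 1528 \left(36 + 6\right) - 2144) = - (\left(-1528\right) 42 - 2144) = - (-64176 - 2144) = \left(-1\right) \left(-66320\right) = 66320$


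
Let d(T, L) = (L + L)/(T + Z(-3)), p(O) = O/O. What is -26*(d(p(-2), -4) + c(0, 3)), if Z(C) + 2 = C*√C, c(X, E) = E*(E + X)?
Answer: 26*(-27*√3 + 17*I)/(-I + 3*√3) ≈ -241.43 + 38.6*I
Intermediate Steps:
p(O) = 1
Z(C) = -2 + C^(3/2) (Z(C) = -2 + C*√C = -2 + C^(3/2))
d(T, L) = 2*L/(-2 + T - 3*I*√3) (d(T, L) = (L + L)/(T + (-2 + (-3)^(3/2))) = (2*L)/(T + (-2 - 3*I*√3)) = (2*L)/(-2 + T - 3*I*√3) = 2*L/(-2 + T - 3*I*√3))
-26*(d(p(-2), -4) + c(0, 3)) = -26*(2*(-4)/(-2 + 1 - 3*I*√3) + 3*(3 + 0)) = -26*(2*(-4)/(-1 - 3*I*√3) + 3*3) = -26*(-8/(-1 - 3*I*√3) + 9) = -26*(9 - 8/(-1 - 3*I*√3)) = -234 + 208/(-1 - 3*I*√3)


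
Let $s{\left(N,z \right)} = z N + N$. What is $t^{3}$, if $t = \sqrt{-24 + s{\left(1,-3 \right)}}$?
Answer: $- 26 i \sqrt{26} \approx - 132.57 i$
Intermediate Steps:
$s{\left(N,z \right)} = N + N z$ ($s{\left(N,z \right)} = N z + N = N + N z$)
$t = i \sqrt{26}$ ($t = \sqrt{-24 + 1 \left(1 - 3\right)} = \sqrt{-24 + 1 \left(-2\right)} = \sqrt{-24 - 2} = \sqrt{-26} = i \sqrt{26} \approx 5.099 i$)
$t^{3} = \left(i \sqrt{26}\right)^{3} = - 26 i \sqrt{26}$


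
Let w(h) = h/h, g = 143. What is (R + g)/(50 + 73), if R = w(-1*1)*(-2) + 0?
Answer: 47/41 ≈ 1.1463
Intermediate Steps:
w(h) = 1
R = -2 (R = 1*(-2) + 0 = -2 + 0 = -2)
(R + g)/(50 + 73) = (-2 + 143)/(50 + 73) = 141/123 = (1/123)*141 = 47/41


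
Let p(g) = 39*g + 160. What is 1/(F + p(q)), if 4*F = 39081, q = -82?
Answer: 4/26929 ≈ 0.00014854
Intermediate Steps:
F = 39081/4 (F = (¼)*39081 = 39081/4 ≈ 9770.3)
p(g) = 160 + 39*g
1/(F + p(q)) = 1/(39081/4 + (160 + 39*(-82))) = 1/(39081/4 + (160 - 3198)) = 1/(39081/4 - 3038) = 1/(26929/4) = 4/26929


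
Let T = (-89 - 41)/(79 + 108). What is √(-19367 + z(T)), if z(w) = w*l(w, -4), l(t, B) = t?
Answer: I*√677227723/187 ≈ 139.16*I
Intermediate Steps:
T = -130/187 ≈ -0.69519
z(w) = w² (z(w) = w*w = w²)
√(-19367 + z(T)) = √(-19367 + (-130/187)²) = √(-19367 + 16900/34969) = √(-677227723/34969) = I*√677227723/187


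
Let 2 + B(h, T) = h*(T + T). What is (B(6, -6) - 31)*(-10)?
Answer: 1050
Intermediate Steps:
B(h, T) = -2 + 2*T*h (B(h, T) = -2 + h*(T + T) = -2 + h*(2*T) = -2 + 2*T*h)
(B(6, -6) - 31)*(-10) = ((-2 + 2*(-6)*6) - 31)*(-10) = ((-2 - 72) - 31)*(-10) = (-74 - 31)*(-10) = -105*(-10) = 1050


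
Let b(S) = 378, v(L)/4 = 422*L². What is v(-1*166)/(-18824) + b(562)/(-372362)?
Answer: -1082515611913/438083893 ≈ -2471.0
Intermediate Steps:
v(L) = 1688*L² (v(L) = 4*(422*L²) = 1688*L²)
v(-1*166)/(-18824) + b(562)/(-372362) = (1688*(-1*166)²)/(-18824) + 378/(-372362) = (1688*(-166)²)*(-1/18824) + 378*(-1/372362) = (1688*27556)*(-1/18824) - 189/186181 = 46514528*(-1/18824) - 189/186181 = -5814316/2353 - 189/186181 = -1082515611913/438083893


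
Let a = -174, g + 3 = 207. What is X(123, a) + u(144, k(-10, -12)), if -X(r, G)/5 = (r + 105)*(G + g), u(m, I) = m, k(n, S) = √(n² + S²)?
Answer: -34056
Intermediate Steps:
k(n, S) = √(S² + n²)
g = 204 (g = -3 + 207 = 204)
X(r, G) = -5*(105 + r)*(204 + G) (X(r, G) = -5*(r + 105)*(G + 204) = -5*(105 + r)*(204 + G))
X(123, a) + u(144, k(-10, -12)) = (-107100 - 1020*123 - 525*(-174) - 5*(-174)*123) + 144 = (-107100 - 125460 + 91350 + 107010) + 144 = -34200 + 144 = -34056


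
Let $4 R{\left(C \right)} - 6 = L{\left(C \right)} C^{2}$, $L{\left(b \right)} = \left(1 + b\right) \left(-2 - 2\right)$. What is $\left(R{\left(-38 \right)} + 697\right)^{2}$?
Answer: $\frac{11718712009}{4} \approx 2.9297 \cdot 10^{9}$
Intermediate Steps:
$L{\left(b \right)} = -4 - 4 b$ ($L{\left(b \right)} = \left(1 + b\right) \left(-4\right) = -4 - 4 b$)
$R{\left(C \right)} = \frac{3}{2} + \frac{C^{2} \left(-4 - 4 C\right)}{4}$ ($R{\left(C \right)} = \frac{3}{2} + \frac{\left(-4 - 4 C\right) C^{2}}{4} = \frac{3}{2} + \frac{C^{2} \left(-4 - 4 C\right)}{4}$)
$\left(R{\left(-38 \right)} + 697\right)^{2} = \left(\left(\frac{3}{2} - \left(-38\right)^{2} - \left(-38\right)^{3}\right) + 697\right)^{2} = \left(\left(\frac{3}{2} - 1444 - -54872\right) + 697\right)^{2} = \left(\left(\frac{3}{2} - 1444 + 54872\right) + 697\right)^{2} = \left(\frac{106859}{2} + 697\right)^{2} = \left(\frac{108253}{2}\right)^{2} = \frac{11718712009}{4}$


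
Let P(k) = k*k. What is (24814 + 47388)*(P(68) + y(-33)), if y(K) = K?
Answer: 331479382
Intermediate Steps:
P(k) = k²
(24814 + 47388)*(P(68) + y(-33)) = (24814 + 47388)*(68² - 33) = 72202*(4624 - 33) = 72202*4591 = 331479382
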